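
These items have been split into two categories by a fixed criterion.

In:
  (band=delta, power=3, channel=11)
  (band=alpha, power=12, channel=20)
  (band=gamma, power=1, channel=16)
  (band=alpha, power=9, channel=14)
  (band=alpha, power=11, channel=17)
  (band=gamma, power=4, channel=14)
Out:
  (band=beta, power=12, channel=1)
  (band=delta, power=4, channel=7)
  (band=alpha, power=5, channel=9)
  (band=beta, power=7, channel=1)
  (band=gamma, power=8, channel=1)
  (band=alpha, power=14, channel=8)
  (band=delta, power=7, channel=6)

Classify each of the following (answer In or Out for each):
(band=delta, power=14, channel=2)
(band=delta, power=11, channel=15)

The classifier is using: channel ≥ 11.

Out, In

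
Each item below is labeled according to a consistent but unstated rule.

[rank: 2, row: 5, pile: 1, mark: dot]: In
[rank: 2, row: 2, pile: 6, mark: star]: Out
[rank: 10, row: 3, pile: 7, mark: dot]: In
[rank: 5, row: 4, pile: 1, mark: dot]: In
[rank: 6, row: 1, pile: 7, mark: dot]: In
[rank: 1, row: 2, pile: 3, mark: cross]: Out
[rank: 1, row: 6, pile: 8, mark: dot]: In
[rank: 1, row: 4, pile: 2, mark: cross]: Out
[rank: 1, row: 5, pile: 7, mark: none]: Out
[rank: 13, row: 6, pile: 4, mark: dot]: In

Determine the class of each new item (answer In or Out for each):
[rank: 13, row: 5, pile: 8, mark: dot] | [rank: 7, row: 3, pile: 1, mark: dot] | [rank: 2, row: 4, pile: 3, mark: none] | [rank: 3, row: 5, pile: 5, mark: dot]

In, In, Out, In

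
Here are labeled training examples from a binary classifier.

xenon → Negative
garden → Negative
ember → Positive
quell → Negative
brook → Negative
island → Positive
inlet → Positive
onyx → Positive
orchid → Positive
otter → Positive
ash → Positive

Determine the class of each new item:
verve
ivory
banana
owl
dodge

All 'Positive' examples share one property — starts with a vowel — and every 'Negative' example lacks it.
verve: starts with 'v', does not satisfy this → Negative. ivory: starts with 'i', matches → Positive. banana: starts with 'b', does not satisfy this → Negative. owl: starts with 'o', matches → Positive. dodge: starts with 'd', does not satisfy this → Negative.

Negative, Positive, Negative, Positive, Negative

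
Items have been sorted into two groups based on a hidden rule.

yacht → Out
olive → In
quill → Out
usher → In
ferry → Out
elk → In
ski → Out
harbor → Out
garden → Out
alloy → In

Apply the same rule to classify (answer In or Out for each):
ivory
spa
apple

In, Out, In

Rule: starts with a vowel. This holds for each 'In' example and fails for each 'Out' one.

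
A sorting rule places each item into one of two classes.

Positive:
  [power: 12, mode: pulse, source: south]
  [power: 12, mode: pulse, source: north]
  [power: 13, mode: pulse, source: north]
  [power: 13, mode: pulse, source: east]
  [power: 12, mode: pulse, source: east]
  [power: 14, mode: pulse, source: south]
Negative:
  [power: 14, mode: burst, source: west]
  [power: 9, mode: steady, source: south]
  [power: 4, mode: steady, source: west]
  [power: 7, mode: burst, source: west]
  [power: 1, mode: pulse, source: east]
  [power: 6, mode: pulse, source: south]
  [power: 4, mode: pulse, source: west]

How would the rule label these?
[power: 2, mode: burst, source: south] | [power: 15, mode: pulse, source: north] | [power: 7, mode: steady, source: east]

Negative, Positive, Negative

All 'Positive' examples share one property — mode is pulse AND power ≥ 7 — and every 'Negative' example lacks it.
[power: 2, mode: burst, source: south]: mode is burst, power = 2 — fails this test, so Negative. [power: 15, mode: pulse, source: north]: mode is pulse, power = 15 — meets the rule, so Positive. [power: 7, mode: steady, source: east]: mode is steady, power = 7 — fails this test, so Negative.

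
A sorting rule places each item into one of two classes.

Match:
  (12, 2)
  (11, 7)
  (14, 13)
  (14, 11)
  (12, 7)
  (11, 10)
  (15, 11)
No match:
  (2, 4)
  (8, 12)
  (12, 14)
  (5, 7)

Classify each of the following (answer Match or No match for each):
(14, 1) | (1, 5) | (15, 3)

Rule: first > second. This holds for each 'Match' example and fails for each 'No match' one.
(14, 1): 14 > 1, checks out → Match.
(1, 5): 1 < 5, lacks this property → No match.
(15, 3): 15 > 3, checks out → Match.

Match, No match, Match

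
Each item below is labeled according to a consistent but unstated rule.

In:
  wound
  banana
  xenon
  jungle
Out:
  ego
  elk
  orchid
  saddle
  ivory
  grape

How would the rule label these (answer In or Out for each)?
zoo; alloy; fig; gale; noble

Out, Out, Out, Out, In

Comparing the two groups points to one rule — contains 'n'.
Out: zoo, since no 'n'.
Out: alloy, since no 'n'.
Out: fig, since no 'n'.
Out: gale, since no 'n'.
In: noble, since has 'n'.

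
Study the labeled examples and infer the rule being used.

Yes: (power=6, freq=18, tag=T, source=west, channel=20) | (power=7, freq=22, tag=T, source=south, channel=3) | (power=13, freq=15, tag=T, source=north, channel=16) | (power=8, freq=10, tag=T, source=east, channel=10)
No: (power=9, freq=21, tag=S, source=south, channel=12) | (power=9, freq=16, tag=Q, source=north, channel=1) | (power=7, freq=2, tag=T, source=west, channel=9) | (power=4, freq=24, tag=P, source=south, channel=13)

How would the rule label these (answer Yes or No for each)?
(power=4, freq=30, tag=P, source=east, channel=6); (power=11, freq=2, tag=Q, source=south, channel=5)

The common property of the 'Yes' items is: tag is T AND freq ≥ 10. No 'No' item has it.
No: (power=4, freq=30, tag=P, source=east, channel=6), since tag is P, freq = 30.
No: (power=11, freq=2, tag=Q, source=south, channel=5), since tag is Q, freq = 2.

No, No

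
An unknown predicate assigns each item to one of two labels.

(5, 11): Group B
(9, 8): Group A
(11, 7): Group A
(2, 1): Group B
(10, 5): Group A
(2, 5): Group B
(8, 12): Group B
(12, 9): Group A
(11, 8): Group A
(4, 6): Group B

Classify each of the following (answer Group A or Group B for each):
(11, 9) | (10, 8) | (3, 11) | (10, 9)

The simplest hypothesis consistent with all the labels is: first ≥ 9.
(11, 9): Group A (first 11). (10, 8): Group A (first 10). (3, 11): Group B (first 3). (10, 9): Group A (first 10).

Group A, Group A, Group B, Group A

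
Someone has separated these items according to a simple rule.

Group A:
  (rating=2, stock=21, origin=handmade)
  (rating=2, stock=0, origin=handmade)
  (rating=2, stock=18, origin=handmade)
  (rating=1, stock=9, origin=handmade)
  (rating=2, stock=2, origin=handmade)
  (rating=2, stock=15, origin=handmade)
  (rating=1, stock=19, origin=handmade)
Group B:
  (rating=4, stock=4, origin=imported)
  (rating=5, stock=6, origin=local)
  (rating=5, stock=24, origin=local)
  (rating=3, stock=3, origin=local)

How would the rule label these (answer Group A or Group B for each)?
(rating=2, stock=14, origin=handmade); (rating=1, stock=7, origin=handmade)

Group A, Group A

Rule: origin is handmade. This holds for each 'Group A' example and fails for each 'Group B' one.
(rating=2, stock=14, origin=handmade) → origin is handmade → Group A.
(rating=1, stock=7, origin=handmade) → origin is handmade → Group A.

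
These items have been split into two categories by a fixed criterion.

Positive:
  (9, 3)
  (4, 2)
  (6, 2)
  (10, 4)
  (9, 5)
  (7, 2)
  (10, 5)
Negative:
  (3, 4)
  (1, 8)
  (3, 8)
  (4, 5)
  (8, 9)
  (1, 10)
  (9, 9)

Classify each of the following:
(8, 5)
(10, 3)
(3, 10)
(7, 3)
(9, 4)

Positive, Positive, Negative, Positive, Positive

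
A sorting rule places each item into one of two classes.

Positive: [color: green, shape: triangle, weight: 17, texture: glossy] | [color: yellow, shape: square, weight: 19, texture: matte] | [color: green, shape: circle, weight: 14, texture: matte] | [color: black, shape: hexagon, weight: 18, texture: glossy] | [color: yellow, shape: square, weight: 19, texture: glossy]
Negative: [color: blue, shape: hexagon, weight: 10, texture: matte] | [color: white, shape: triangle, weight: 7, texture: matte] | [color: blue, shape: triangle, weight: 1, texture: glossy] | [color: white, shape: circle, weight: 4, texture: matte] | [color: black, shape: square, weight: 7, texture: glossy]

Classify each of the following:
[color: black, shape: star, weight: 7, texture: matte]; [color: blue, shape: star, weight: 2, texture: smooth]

Negative, Negative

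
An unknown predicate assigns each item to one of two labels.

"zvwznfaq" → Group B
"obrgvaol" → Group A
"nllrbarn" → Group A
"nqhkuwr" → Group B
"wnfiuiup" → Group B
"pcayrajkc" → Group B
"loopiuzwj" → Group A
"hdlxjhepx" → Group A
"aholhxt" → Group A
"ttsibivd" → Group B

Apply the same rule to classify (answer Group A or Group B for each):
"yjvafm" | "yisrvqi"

Group B, Group B

Every 'Group A' example satisfies: contains 'l'. None of the 'Group B' examples do.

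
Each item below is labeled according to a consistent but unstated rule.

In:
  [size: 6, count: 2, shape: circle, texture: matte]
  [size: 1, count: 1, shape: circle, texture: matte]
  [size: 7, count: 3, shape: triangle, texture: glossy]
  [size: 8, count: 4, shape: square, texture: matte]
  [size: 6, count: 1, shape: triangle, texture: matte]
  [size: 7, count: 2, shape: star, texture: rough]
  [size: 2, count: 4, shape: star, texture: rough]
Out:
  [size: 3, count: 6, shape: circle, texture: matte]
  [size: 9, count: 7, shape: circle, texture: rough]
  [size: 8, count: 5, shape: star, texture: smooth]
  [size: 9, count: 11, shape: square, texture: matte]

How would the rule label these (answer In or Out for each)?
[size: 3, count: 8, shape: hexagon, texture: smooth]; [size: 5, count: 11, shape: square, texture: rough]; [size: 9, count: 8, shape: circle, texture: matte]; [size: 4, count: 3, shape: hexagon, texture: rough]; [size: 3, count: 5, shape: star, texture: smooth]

Out, Out, Out, In, Out

All 'In' examples share one property — count ≤ 4 — and every 'Out' example lacks it.
[size: 3, count: 8, shape: hexagon, texture: smooth] → count = 8 → Out.
[size: 5, count: 11, shape: square, texture: rough] → count = 11 → Out.
[size: 9, count: 8, shape: circle, texture: matte] → count = 8 → Out.
[size: 4, count: 3, shape: hexagon, texture: rough] → count = 3 → In.
[size: 3, count: 5, shape: star, texture: smooth] → count = 5 → Out.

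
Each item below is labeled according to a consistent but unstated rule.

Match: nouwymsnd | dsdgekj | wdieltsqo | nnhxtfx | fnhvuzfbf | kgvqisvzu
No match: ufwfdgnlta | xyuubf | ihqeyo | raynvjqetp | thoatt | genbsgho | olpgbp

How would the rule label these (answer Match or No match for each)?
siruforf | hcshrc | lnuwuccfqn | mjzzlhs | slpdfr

No match, No match, No match, Match, No match

Looking at the examples, the only property every 'Match' case has and every 'No match' case lacks is: odd length.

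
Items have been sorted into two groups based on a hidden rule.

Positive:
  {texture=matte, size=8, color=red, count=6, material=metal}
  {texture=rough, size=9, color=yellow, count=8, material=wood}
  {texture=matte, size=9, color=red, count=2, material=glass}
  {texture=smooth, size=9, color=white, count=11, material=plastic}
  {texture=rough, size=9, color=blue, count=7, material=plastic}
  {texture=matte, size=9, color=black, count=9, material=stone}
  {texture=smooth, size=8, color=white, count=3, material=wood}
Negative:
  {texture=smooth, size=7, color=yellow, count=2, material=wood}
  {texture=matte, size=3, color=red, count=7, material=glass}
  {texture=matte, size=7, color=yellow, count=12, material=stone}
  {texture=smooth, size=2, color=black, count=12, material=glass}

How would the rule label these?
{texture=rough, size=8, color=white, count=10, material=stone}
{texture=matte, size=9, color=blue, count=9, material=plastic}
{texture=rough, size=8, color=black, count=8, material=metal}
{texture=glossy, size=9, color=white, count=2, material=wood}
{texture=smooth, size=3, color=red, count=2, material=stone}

Rule: size ≥ 8. This holds for each 'Positive' example and fails for each 'Negative' one.

Positive, Positive, Positive, Positive, Negative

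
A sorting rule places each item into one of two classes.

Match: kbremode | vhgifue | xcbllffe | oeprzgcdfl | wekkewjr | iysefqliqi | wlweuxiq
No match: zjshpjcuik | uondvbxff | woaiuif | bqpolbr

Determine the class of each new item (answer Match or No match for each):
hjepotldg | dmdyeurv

Match, Match

The common property of the 'Match' items is: contains 'e'. No 'No match' item has it.
hjepotldg: has 'e', checks out → Match. dmdyeurv: has 'e', checks out → Match.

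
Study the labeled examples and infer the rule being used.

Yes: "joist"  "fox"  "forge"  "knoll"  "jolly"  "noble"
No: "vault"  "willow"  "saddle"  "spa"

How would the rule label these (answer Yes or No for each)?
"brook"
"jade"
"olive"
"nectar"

Yes, No, Yes, No

The classifier is using: odd length AND contains 'o'.
Yes: "brook", since length 5, has 'o'.
No: "jade", since length 4, no 'o'.
Yes: "olive", since length 5, has 'o'.
No: "nectar", since length 6, no 'o'.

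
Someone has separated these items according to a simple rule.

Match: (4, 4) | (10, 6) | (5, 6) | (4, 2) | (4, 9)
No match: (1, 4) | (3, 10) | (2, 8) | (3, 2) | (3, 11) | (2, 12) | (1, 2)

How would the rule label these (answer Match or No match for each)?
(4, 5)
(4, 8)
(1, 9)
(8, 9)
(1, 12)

The distinguishing property — first ≥ 4 — holds for all the 'Match' cases and none of the 'No match' cases.
(4, 5): first 4 — satisfies this, so Match. (4, 8): first 4 — satisfies this, so Match. (1, 9): first 1 — lacks this property, so No match. (8, 9): first 8 — satisfies this, so Match. (1, 12): first 1 — lacks this property, so No match.

Match, Match, No match, Match, No match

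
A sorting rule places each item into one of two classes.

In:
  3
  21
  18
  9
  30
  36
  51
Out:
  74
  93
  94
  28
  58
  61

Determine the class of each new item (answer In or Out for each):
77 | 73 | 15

Out, Out, In

The rule appears to be: multiple of 3 AND at most 51.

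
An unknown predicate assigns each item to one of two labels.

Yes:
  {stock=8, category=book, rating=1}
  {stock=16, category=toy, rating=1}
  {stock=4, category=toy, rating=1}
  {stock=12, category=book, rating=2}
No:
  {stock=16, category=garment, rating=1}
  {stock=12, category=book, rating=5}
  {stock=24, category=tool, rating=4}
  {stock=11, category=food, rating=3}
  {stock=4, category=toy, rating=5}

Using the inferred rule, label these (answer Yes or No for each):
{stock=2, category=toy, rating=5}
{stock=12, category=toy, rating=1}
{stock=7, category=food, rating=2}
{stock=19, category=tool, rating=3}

The simplest hypothesis consistent with all the labels is: category is not garment AND rating ≤ 2.
{stock=2, category=toy, rating=5}: No (category is toy, rating = 5).
{stock=12, category=toy, rating=1}: Yes (category is toy, rating = 1).
{stock=7, category=food, rating=2}: Yes (category is food, rating = 2).
{stock=19, category=tool, rating=3}: No (category is tool, rating = 3).

No, Yes, Yes, No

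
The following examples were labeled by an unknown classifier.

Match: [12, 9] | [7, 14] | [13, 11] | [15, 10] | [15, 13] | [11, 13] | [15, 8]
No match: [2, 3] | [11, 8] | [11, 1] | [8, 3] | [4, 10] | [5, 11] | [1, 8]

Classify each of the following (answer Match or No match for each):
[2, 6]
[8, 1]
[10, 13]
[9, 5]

No match, No match, Match, No match

The simplest hypothesis consistent with all the labels is: sum ≥ 21.
[2, 6]: 2+6 = 8, doesn't qualify → No match.
[8, 1]: 8+1 = 9, doesn't qualify → No match.
[10, 13]: 10+13 = 23, checks out → Match.
[9, 5]: 9+5 = 14, doesn't qualify → No match.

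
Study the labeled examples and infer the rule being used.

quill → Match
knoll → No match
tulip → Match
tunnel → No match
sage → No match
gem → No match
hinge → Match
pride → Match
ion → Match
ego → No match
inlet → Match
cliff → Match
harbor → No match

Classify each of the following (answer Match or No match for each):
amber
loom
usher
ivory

The distinguishing property — contains 'i' — holds for all the 'Match' cases and none of the 'No match' cases.
No match: amber, since no 'i'.
No match: loom, since no 'i'.
No match: usher, since no 'i'.
Match: ivory, since has 'i'.

No match, No match, No match, Match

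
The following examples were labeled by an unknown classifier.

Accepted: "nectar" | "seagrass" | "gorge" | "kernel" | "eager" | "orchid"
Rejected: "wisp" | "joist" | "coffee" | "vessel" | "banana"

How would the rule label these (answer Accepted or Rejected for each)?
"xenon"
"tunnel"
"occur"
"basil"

Rejected, Rejected, Accepted, Rejected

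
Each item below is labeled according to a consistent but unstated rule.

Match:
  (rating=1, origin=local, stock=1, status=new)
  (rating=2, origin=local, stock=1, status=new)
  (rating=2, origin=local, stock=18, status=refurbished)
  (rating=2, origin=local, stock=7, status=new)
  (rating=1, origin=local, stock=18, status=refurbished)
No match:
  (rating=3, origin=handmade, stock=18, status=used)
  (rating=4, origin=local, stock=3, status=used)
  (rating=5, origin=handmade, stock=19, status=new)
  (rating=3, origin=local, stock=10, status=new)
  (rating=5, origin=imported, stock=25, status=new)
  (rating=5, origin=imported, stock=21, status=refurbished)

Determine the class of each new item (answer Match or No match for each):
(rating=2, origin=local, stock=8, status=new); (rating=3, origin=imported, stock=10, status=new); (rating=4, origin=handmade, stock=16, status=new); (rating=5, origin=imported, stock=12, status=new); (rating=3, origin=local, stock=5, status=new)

Match, No match, No match, No match, No match

The distinguishing property — rating ≤ 2 — holds for all the 'Match' cases and none of the 'No match' cases.
(rating=2, origin=local, stock=8, status=new) → rating = 2 → Match.
(rating=3, origin=imported, stock=10, status=new) → rating = 3 → No match.
(rating=4, origin=handmade, stock=16, status=new) → rating = 4 → No match.
(rating=5, origin=imported, stock=12, status=new) → rating = 5 → No match.
(rating=3, origin=local, stock=5, status=new) → rating = 3 → No match.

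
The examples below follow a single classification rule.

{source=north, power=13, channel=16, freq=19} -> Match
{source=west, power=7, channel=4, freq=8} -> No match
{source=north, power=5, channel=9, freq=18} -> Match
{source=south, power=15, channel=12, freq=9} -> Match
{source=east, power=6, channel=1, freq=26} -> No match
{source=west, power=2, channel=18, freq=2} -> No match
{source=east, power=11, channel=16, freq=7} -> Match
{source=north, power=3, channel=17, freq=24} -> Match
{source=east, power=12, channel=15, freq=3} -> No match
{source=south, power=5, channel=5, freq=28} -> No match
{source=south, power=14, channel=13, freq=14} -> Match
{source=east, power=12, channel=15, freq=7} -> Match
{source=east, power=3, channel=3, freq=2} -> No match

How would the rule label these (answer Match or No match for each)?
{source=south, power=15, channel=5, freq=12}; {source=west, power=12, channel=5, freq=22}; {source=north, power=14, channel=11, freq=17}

The pattern is that an item is 'Match' exactly when: channel ≥ 9 AND freq ≥ 7.
{source=south, power=15, channel=5, freq=12}: channel = 5, freq = 12 — does not pass, so No match.
{source=west, power=12, channel=5, freq=22}: channel = 5, freq = 22 — does not pass, so No match.
{source=north, power=14, channel=11, freq=17}: channel = 11, freq = 17 — has this property, so Match.

No match, No match, Match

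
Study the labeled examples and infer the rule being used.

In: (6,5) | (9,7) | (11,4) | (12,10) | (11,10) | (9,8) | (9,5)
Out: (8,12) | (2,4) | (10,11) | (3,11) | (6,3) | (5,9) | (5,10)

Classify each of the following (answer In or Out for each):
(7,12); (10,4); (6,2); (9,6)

Out, In, Out, In

The rule appears to be: first > second AND sum ≥ 11.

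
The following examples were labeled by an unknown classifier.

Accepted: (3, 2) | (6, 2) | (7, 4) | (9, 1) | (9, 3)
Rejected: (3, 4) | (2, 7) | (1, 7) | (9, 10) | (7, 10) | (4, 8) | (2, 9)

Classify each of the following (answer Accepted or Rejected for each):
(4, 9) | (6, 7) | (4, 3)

The distinguishing property — first > second — holds for all the 'Accepted' cases and none of the 'Rejected' cases.
(4, 9): 4 < 9, does not fit → Rejected. (6, 7): 6 < 7, does not fit → Rejected. (4, 3): 4 > 3, has this property → Accepted.

Rejected, Rejected, Accepted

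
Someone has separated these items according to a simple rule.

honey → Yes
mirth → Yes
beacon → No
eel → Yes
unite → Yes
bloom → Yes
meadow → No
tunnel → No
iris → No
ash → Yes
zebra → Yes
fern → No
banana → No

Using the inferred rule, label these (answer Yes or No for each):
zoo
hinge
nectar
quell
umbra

Every 'Yes' example satisfies: odd length. None of the 'No' examples do.
zoo: length 3, fits → Yes.
hinge: length 5, fits → Yes.
nectar: length 6, does not fit → No.
quell: length 5, fits → Yes.
umbra: length 5, fits → Yes.

Yes, Yes, No, Yes, Yes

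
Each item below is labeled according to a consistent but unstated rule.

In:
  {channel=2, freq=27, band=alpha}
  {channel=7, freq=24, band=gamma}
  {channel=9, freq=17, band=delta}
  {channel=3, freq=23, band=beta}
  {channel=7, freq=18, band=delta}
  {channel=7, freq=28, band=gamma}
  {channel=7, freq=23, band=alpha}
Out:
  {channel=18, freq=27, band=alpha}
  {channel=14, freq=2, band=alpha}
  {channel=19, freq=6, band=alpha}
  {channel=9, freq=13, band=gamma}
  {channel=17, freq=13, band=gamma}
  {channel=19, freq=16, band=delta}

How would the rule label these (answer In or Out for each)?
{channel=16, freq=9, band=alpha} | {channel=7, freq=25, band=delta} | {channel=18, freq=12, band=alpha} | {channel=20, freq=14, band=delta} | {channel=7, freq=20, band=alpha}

The simplest hypothesis consistent with all the labels is: freq ≥ 16 AND channel ≤ 9.
{channel=16, freq=9, band=alpha} → freq = 9, channel = 16 → Out. {channel=7, freq=25, band=delta} → freq = 25, channel = 7 → In. {channel=18, freq=12, band=alpha} → freq = 12, channel = 18 → Out. {channel=20, freq=14, band=delta} → freq = 14, channel = 20 → Out. {channel=7, freq=20, band=alpha} → freq = 20, channel = 7 → In.

Out, In, Out, Out, In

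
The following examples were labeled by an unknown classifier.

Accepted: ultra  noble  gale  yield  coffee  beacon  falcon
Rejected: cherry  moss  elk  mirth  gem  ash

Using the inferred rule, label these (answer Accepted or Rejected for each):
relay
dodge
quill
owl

The simplest hypothesis consistent with all the labels is: has ≥ 2 vowels.
relay → 2 vowels → Accepted. dodge → 2 vowels → Accepted. quill → 2 vowels → Accepted. owl → 1 vowel → Rejected.

Accepted, Accepted, Accepted, Rejected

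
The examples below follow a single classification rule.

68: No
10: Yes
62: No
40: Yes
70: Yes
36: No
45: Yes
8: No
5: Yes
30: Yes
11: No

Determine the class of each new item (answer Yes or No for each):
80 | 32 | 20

Yes, No, Yes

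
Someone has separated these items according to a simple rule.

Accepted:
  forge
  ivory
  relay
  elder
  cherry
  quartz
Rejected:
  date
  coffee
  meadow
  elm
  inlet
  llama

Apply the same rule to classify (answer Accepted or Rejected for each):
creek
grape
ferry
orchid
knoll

Accepted, Accepted, Accepted, Accepted, Rejected

The pattern is that an item is 'Accepted' exactly when: contains 'r'.
creek: has 'r' — qualifies, so Accepted.
grape: has 'r' — qualifies, so Accepted.
ferry: has 'r' — qualifies, so Accepted.
orchid: has 'r' — qualifies, so Accepted.
knoll: no 'r' — does not pass, so Rejected.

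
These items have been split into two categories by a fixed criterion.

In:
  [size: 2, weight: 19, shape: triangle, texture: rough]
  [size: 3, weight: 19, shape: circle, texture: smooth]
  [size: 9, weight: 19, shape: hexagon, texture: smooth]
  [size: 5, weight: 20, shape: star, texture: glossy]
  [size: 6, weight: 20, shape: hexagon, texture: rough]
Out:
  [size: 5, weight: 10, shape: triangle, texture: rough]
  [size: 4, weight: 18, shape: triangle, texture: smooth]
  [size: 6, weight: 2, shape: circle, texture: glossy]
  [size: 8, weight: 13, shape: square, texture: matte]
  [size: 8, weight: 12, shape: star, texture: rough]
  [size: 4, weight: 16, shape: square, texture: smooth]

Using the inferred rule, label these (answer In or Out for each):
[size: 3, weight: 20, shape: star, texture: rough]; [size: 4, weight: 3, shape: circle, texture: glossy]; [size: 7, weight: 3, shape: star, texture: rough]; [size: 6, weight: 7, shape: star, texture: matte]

All 'In' examples share one property — weight ≥ 19 — and every 'Out' example lacks it.
[size: 3, weight: 20, shape: star, texture: rough]: In (weight = 20).
[size: 4, weight: 3, shape: circle, texture: glossy]: Out (weight = 3).
[size: 7, weight: 3, shape: star, texture: rough]: Out (weight = 3).
[size: 6, weight: 7, shape: star, texture: matte]: Out (weight = 7).

In, Out, Out, Out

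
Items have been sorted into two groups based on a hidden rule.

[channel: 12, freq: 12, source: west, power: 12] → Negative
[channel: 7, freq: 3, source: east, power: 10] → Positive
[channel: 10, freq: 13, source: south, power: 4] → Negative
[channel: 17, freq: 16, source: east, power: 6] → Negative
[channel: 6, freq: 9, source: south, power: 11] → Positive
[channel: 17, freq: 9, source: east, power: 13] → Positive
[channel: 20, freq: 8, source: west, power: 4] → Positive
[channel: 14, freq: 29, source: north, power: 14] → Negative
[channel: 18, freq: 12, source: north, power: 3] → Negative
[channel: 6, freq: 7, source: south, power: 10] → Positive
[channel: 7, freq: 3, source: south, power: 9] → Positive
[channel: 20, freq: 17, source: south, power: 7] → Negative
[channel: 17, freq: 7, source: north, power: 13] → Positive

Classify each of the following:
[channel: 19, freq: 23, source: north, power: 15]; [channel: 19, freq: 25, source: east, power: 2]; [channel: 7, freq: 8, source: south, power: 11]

Negative, Negative, Positive

All 'Positive' examples share one property — freq ≤ 9 — and every 'Negative' example lacks it.
Negative: [channel: 19, freq: 23, source: north, power: 15], since freq = 23.
Negative: [channel: 19, freq: 25, source: east, power: 2], since freq = 25.
Positive: [channel: 7, freq: 8, source: south, power: 11], since freq = 8.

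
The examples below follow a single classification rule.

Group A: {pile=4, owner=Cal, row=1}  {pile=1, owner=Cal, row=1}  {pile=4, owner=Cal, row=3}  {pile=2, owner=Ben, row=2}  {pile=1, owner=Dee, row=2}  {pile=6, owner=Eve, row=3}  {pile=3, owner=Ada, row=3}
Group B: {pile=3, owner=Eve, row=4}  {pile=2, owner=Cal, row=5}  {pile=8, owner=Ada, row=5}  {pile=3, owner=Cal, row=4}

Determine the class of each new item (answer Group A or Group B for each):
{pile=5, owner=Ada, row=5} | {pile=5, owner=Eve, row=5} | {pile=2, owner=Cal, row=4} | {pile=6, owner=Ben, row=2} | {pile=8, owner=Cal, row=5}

All 'Group A' examples share one property — row ≤ 3 — and every 'Group B' example lacks it.
Group B: {pile=5, owner=Ada, row=5}, since row = 5. Group B: {pile=5, owner=Eve, row=5}, since row = 5. Group B: {pile=2, owner=Cal, row=4}, since row = 4. Group A: {pile=6, owner=Ben, row=2}, since row = 2. Group B: {pile=8, owner=Cal, row=5}, since row = 5.

Group B, Group B, Group B, Group A, Group B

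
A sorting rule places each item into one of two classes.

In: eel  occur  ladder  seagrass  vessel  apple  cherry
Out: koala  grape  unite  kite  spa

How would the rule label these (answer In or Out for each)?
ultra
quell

The simplest hypothesis consistent with all the labels is: has a double letter.
ultra: no doubled letter — doesn't match, so Out.
quell: 'll' doubled — meets the rule, so In.

Out, In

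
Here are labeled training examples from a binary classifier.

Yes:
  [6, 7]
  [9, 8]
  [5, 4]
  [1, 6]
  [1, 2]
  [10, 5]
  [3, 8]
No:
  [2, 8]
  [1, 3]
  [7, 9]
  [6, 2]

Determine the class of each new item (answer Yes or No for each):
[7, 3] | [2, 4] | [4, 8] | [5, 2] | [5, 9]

One predicate separates the groups cleanly: sum is odd.
No: [7, 3], since 7+3 = 10.
No: [2, 4], since 2+4 = 6.
No: [4, 8], since 4+8 = 12.
Yes: [5, 2], since 5+2 = 7.
No: [5, 9], since 5+9 = 14.

No, No, No, Yes, No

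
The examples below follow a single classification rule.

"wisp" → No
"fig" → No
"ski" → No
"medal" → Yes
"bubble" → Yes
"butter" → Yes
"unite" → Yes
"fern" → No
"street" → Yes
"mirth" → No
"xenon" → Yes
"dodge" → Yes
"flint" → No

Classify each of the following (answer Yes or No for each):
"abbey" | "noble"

The common property of the 'Yes' items is: has ≥ 2 vowels. No 'No' item has it.
"abbey": 2 vowels — has this property, so Yes.
"noble": 2 vowels — has this property, so Yes.

Yes, Yes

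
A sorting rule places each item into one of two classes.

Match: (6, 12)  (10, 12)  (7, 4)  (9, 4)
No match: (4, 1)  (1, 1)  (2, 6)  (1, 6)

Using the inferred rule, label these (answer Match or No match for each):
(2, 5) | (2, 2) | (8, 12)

All 'Match' examples share one property — sum ≥ 11 — and every 'No match' example lacks it.

No match, No match, Match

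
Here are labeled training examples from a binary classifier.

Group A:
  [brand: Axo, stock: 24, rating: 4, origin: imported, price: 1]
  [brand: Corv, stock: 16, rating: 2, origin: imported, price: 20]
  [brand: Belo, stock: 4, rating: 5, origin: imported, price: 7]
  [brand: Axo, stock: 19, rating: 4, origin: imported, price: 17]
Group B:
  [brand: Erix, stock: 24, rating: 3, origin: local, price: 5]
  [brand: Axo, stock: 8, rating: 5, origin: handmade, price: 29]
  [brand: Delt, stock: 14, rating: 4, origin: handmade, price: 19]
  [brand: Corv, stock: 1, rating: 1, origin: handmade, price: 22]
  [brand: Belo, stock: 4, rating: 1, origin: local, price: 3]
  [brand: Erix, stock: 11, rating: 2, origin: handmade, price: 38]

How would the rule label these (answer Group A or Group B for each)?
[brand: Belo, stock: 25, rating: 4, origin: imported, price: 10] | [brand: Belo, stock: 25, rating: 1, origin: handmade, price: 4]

Group A, Group B

The common property of the 'Group A' items is: origin is imported. No 'Group B' item has it.
[brand: Belo, stock: 25, rating: 4, origin: imported, price: 10]: Group A (origin is imported).
[brand: Belo, stock: 25, rating: 1, origin: handmade, price: 4]: Group B (origin is handmade).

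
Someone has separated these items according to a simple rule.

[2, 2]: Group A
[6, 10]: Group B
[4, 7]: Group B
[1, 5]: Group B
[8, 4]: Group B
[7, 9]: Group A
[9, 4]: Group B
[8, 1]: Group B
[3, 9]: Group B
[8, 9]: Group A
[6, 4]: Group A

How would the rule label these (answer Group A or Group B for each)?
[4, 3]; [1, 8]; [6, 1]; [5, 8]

The simplest hypothesis consistent with all the labels is: |first − second| ≤ 2.

Group A, Group B, Group B, Group B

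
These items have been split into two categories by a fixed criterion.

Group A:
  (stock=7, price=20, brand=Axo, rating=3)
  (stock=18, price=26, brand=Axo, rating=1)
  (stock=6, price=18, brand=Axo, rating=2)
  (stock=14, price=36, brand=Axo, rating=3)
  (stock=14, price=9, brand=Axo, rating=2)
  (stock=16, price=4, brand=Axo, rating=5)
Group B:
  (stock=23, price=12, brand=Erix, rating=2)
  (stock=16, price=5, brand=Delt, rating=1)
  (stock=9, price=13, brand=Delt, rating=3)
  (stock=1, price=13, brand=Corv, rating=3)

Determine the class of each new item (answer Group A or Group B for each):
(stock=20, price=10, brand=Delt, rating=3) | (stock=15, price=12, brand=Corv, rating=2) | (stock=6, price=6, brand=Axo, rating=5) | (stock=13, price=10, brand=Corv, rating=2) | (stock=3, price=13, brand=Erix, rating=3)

One predicate separates the groups cleanly: brand is Axo.
(stock=20, price=10, brand=Delt, rating=3): Group B (brand is Delt).
(stock=15, price=12, brand=Corv, rating=2): Group B (brand is Corv).
(stock=6, price=6, brand=Axo, rating=5): Group A (brand is Axo).
(stock=13, price=10, brand=Corv, rating=2): Group B (brand is Corv).
(stock=3, price=13, brand=Erix, rating=3): Group B (brand is Erix).

Group B, Group B, Group A, Group B, Group B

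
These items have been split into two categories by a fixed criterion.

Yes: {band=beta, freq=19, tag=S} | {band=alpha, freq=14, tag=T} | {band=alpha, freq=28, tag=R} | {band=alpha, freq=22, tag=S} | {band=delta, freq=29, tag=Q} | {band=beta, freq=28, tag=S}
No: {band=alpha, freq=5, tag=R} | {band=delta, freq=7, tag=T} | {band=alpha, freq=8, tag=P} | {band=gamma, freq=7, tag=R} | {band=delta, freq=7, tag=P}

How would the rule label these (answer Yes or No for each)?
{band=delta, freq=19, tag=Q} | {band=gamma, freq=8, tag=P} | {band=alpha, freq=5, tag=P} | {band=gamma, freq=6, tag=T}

Yes, No, No, No

One predicate separates the groups cleanly: freq ≥ 14.
{band=delta, freq=19, tag=Q} → freq = 19 → Yes. {band=gamma, freq=8, tag=P} → freq = 8 → No. {band=alpha, freq=5, tag=P} → freq = 5 → No. {band=gamma, freq=6, tag=T} → freq = 6 → No.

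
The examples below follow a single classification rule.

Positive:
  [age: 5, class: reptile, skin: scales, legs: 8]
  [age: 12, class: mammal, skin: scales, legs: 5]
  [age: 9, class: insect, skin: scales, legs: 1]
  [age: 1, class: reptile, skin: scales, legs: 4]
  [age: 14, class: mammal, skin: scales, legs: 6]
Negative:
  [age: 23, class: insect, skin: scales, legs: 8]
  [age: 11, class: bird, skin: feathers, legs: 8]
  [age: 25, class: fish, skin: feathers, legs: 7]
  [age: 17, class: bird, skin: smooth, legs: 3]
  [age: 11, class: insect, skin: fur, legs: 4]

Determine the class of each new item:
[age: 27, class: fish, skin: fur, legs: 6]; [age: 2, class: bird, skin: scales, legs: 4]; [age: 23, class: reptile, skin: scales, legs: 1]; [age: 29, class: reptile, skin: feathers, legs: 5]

Negative, Positive, Negative, Negative

The rule appears to be: skin is scales AND age ≤ 14.
[age: 27, class: fish, skin: fur, legs: 6] → skin is fur, age = 27 → Negative.
[age: 2, class: bird, skin: scales, legs: 4] → skin is scales, age = 2 → Positive.
[age: 23, class: reptile, skin: scales, legs: 1] → skin is scales, age = 23 → Negative.
[age: 29, class: reptile, skin: feathers, legs: 5] → skin is feathers, age = 29 → Negative.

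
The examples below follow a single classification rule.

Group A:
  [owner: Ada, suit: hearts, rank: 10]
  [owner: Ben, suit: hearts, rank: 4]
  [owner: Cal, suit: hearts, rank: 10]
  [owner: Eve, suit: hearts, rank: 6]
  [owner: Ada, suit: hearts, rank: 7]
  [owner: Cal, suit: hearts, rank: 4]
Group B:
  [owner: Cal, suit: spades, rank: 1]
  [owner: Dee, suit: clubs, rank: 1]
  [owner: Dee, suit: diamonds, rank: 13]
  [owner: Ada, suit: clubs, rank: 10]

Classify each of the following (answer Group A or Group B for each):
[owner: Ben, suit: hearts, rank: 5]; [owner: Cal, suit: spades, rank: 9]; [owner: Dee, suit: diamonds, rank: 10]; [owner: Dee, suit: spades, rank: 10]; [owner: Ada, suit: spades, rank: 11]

The classifier is using: suit is hearts.

Group A, Group B, Group B, Group B, Group B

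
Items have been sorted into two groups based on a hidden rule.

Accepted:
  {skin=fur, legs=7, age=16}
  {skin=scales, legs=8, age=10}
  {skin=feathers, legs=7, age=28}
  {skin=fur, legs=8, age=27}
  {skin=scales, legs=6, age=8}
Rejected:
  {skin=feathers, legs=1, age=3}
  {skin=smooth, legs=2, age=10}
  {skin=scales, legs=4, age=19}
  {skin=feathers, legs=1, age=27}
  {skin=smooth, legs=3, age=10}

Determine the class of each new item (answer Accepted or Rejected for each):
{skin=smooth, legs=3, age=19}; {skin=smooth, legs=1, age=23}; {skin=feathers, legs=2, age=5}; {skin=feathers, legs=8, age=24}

Rejected, Rejected, Rejected, Accepted

A rule that fits every label: legs ≥ 6 — true of each 'Accepted' example, false of each 'Rejected' one.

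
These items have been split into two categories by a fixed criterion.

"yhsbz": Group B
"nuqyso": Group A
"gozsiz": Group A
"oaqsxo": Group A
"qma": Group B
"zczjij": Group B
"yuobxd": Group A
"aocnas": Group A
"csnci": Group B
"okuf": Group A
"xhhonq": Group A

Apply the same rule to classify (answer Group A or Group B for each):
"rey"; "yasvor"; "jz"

One predicate separates the groups cleanly: contains 'o'.

Group B, Group A, Group B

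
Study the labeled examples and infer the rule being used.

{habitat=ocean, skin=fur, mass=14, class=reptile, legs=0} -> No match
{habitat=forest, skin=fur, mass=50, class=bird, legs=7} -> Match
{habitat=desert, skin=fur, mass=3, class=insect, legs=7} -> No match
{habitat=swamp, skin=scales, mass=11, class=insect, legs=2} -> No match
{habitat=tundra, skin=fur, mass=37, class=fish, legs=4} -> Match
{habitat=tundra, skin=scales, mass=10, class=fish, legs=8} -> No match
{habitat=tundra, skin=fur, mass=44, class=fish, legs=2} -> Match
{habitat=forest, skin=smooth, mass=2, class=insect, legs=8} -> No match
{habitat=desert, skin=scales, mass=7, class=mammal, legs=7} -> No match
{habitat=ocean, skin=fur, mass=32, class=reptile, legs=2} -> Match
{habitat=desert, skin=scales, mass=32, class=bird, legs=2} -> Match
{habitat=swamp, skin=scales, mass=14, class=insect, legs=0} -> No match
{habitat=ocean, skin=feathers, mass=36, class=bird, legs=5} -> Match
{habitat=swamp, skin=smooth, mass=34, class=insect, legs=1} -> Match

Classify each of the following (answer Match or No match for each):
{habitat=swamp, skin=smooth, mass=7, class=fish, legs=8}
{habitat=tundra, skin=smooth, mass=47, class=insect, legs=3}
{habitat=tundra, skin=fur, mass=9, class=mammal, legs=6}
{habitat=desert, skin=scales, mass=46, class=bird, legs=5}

'Match' ⟺ mass ≥ 32.
No match: {habitat=swamp, skin=smooth, mass=7, class=fish, legs=8}, since mass = 7.
Match: {habitat=tundra, skin=smooth, mass=47, class=insect, legs=3}, since mass = 47.
No match: {habitat=tundra, skin=fur, mass=9, class=mammal, legs=6}, since mass = 9.
Match: {habitat=desert, skin=scales, mass=46, class=bird, legs=5}, since mass = 46.

No match, Match, No match, Match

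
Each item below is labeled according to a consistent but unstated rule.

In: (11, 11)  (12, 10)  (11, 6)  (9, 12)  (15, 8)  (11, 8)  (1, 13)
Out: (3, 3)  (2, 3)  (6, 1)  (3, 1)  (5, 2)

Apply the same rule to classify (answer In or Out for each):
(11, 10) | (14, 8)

In, In

'In' ⟺ sum ≥ 14.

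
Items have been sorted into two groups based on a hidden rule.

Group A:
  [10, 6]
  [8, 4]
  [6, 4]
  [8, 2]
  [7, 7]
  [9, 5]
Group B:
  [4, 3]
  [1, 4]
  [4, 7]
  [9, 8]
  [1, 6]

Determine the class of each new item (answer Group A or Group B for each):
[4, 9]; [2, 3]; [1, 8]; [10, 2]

All 'Group A' examples share one property — sum is even — and every 'Group B' example lacks it.
Group B: [4, 9], since 4+9 = 13.
Group B: [2, 3], since 2+3 = 5.
Group B: [1, 8], since 1+8 = 9.
Group A: [10, 2], since 10+2 = 12.

Group B, Group B, Group B, Group A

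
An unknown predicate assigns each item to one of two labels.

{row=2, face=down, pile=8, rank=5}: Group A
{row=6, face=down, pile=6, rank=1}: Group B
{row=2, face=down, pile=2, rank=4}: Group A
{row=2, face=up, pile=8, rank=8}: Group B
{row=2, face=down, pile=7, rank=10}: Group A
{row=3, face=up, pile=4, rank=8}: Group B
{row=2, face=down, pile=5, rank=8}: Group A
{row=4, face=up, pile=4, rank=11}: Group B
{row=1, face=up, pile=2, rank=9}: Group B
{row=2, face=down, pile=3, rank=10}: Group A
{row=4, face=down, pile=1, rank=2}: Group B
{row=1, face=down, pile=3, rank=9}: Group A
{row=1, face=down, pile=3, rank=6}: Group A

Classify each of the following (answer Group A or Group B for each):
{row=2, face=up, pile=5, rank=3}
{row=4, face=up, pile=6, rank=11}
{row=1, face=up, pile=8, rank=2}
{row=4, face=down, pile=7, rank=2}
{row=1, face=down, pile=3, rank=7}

'Group A' ⟺ face is down AND row ≤ 2.
{row=2, face=up, pile=5, rank=3}: face is up, row = 2 — does not fit, so Group B.
{row=4, face=up, pile=6, rank=11}: face is up, row = 4 — does not fit, so Group B.
{row=1, face=up, pile=8, rank=2}: face is up, row = 1 — does not fit, so Group B.
{row=4, face=down, pile=7, rank=2}: face is down, row = 4 — does not fit, so Group B.
{row=1, face=down, pile=3, rank=7}: face is down, row = 1 — has this property, so Group A.

Group B, Group B, Group B, Group B, Group A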